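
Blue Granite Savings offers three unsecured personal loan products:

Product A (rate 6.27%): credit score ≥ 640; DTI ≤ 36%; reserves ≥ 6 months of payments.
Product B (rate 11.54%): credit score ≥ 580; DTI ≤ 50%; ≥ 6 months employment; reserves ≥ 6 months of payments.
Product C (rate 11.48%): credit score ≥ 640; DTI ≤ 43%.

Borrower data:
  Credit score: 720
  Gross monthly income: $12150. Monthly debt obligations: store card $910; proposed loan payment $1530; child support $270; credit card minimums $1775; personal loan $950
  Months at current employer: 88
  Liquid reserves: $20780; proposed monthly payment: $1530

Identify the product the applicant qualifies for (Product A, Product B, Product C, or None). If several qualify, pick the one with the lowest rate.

Product B

Total debts = (910 + 1,530 + 270 + 1,775 + 950) = 5,435; DTI = 5,435/12,150 = 44.7%.
Reserves = 20,780/1,530 = 13.6 months.
Product A: score 720 ≥ 640; DTI 44.7% > 36%; reserves 13.6 ≥ 6 mo → does not qualify.
Product B: score 720 ≥ 580; DTI 44.7% ≤ 50%; employment 88 ≥ 6 mo; reserves 13.6 ≥ 6 mo → qualifies.
Product C: score 720 ≥ 640; DTI 44.7% > 43% → does not qualify.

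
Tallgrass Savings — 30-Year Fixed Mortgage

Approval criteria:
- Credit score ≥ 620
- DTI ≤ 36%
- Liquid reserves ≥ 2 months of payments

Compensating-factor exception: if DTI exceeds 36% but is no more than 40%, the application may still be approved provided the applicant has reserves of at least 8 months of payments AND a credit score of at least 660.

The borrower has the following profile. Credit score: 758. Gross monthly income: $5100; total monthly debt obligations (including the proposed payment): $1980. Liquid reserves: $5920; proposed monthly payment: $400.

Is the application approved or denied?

Approved

Credit score 758 ≥ 620 (meets base)
DTI: 1,980 ÷ 5,100 = 38.8%, over the 36% base limit.
Liquid reserves cover 5,920/400 = 14.8 months — ≥ 2 required
38.8% falls in the override range (36%–40%), so the compensating-factor test applies.
Reserves 14.8 ≥ 8 months; credit score 758 ≥ 660.
Both compensating conditions met → exception applies.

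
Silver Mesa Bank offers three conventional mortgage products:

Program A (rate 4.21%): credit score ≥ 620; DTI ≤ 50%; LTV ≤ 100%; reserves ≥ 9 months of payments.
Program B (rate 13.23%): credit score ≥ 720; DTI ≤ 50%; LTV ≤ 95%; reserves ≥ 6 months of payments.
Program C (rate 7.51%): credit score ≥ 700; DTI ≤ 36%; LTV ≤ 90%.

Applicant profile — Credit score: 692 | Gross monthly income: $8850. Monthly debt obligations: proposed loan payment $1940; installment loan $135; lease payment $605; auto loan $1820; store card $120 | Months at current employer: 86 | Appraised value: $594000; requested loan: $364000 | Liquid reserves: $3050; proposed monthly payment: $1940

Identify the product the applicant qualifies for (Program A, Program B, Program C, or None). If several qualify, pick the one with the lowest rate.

None

Total debts = (1,940 + 135 + 605 + 1,820 + 120) = 4,620; DTI = 4,620/8,850 = 52.2%.
LTV = 364,000/594,000 = 61.3%.
Reserves = 3,050/1,940 = 1.6 months.
Program A: score 692 ≥ 620; DTI 52.2% > 50%; LTV 61.3% ≤ 100%; reserves 1.6 < 9 mo → does not qualify.
Program B: score 692 < 720; DTI 52.2% > 50%; LTV 61.3% ≤ 95%; reserves 1.6 < 6 mo → does not qualify.
Program C: score 692 < 700; DTI 52.2% > 36%; LTV 61.3% ≤ 90% → does not qualify.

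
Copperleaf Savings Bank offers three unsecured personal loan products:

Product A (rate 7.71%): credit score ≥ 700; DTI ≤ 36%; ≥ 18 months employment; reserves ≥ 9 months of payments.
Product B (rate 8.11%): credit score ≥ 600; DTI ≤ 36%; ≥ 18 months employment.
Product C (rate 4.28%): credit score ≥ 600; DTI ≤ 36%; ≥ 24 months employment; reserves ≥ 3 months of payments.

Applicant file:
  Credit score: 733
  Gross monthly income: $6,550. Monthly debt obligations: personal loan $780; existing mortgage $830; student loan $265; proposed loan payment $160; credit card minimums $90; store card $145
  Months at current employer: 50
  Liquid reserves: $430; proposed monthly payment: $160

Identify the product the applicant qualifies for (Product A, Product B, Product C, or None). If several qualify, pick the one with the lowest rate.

Total debts = (780 + 830 + 265 + 160 + 90 + 145) = 2,270; DTI = 2,270/6,550 = 34.7%.
Reserves = 430/160 = 2.7 months.
Product A: score 733 ≥ 700; DTI 34.7% ≤ 36%; employment 50 ≥ 18 mo; reserves 2.7 < 9 mo → does not qualify.
Product B: score 733 ≥ 600; DTI 34.7% ≤ 36%; employment 50 ≥ 18 mo → qualifies.
Product C: score 733 ≥ 600; DTI 34.7% ≤ 36%; employment 50 ≥ 24 mo; reserves 2.7 < 3 mo → does not qualify.

Product B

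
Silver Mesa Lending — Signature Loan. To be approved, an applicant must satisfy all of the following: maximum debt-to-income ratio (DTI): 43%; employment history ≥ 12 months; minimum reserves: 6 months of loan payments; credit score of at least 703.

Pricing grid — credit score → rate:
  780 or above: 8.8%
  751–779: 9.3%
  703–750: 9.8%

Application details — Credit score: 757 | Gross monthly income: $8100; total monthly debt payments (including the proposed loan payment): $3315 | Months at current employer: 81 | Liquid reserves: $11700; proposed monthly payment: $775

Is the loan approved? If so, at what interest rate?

Credit score 757 ≥ 703 (meets minimum)
Employment 81 ≥ 12 months
Liquid reserves cover 11,700/775 = 15.1 months — ≥ 6 required
Debt-to-income = 3,315/8,100 = 40.9% — meets 43% limit
All requirements met. Score 757 falls in the 751–779 tier → 9.3%.

Approved at 9.3%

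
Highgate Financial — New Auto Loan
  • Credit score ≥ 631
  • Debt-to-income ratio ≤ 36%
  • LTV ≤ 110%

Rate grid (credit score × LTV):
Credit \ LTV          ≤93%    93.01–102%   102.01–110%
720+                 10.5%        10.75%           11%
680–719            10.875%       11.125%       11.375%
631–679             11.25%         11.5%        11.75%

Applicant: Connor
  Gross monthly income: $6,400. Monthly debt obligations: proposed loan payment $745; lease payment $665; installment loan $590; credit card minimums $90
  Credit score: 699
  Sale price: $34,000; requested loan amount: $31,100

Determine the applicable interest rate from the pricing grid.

Credit score 699 ≥ 631; Total monthly debts = (745 + 665 + 590 + 90) = 2,090. Debt-to-income = 2,090/6,400 = 32.7% — meets 36% limit
LTV: 31,100 ÷ 34,000 = 91.5%, within 110% cap
Credit 699 → row 680–719; LTV 91.5% → column ≤93%. Grid cell → 10.875%.

10.875%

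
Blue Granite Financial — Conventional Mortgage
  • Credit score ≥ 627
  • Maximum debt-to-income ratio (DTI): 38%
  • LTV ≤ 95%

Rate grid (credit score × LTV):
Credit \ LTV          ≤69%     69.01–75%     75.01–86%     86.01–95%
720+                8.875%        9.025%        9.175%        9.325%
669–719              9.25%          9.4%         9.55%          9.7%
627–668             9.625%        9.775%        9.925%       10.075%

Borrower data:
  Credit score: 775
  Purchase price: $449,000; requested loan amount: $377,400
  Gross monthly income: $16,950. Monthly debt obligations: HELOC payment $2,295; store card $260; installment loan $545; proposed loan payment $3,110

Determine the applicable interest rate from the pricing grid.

Credit score 775 ≥ 627; Total monthly debts = (2,295 + 260 + 545 + 3,110) = 6,210. DTI = 6,210/16,950 = 36.6% ≤ 38%
Loan-to-value = 377,400/449,000 = 84.1% — pass (95% max)
Score 775 is in the 720+ band; LTV 84.1% is in the 75.01–86% band → 9.175%.

9.175%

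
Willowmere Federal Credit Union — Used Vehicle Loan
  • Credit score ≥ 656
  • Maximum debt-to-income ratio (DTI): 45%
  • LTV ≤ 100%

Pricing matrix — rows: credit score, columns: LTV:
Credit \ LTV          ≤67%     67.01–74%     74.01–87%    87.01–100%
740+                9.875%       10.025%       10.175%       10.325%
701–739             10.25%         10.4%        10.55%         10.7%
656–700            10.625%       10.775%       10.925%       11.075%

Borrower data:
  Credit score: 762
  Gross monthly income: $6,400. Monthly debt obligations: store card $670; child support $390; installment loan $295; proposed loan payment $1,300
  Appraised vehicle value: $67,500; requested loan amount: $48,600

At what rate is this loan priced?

Credit score 762 ≥ 656; Total monthly debts = (670 + 390 + 295 + 1,300) = 2,655. Debt-to-income = 2,655/6,400 = 41.5% — meets 45% limit
LTV = 48,600/67,500 = 72% ≤ 100%
Credit 762 → row 740+; LTV 72% → column 67.01–74%. Grid cell → 10.025%.

10.025%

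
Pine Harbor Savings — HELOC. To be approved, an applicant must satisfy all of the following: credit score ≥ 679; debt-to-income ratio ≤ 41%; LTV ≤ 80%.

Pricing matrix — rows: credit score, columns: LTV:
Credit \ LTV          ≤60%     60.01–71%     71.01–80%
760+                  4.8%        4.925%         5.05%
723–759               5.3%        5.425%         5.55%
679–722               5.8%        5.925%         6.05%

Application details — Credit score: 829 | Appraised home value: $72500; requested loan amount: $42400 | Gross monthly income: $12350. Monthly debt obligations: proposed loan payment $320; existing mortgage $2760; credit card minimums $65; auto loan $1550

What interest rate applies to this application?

4.8%

Credit score 829 ≥ 679; Total monthly debts = (320 + 2,760 + 65 + 1,550) = 4,695. DTI = 4,695/12,350 = 38% ≤ 41%
Loan-to-value = 42,400/72,500 = 58.5% — pass (80% max)
Row: 829 falls in 760+. Column: 58.5% falls in ≤60%. Rate = 4.8%.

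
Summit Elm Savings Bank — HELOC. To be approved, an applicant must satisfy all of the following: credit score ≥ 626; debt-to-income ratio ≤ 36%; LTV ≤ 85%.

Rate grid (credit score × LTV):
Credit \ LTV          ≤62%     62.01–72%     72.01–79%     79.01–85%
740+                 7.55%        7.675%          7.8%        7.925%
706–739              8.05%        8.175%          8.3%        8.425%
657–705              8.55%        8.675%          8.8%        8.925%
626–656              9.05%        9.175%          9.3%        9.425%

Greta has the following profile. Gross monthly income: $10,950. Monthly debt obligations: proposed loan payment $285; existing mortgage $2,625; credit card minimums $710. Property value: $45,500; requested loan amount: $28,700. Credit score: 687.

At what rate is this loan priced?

8.675%

Credit score 687 ≥ 626; Total monthly debts = (285 + 2,625 + 710) = 3,620. Debt-to-income = 3,620/10,950 = 33.1% — meets 36% limit
LTV = 28,700/45,500 = 63.1% ≤ 85%
Score 687 is in the 657–705 band; LTV 63.1% is in the 62.01–72% band → 8.675%.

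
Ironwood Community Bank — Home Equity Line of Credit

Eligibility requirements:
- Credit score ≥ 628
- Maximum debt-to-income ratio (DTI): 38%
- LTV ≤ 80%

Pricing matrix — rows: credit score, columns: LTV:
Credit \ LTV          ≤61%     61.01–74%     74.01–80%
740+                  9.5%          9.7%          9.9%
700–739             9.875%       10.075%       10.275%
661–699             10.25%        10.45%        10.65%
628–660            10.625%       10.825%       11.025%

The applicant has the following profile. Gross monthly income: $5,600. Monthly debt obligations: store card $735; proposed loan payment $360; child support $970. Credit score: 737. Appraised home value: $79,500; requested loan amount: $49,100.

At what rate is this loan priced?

Credit score 737 ≥ 628; Total monthly debts = (735 + 360 + 970) = 2,065. DTI = 2,065/5,600 = 36.9% ≤ 38%
LTV = 49,100/79,500 = 61.8% ≤ 80%
Score 737 is in the 700–739 band; LTV 61.8% is in the 61.01–74% band → 10.075%.

10.075%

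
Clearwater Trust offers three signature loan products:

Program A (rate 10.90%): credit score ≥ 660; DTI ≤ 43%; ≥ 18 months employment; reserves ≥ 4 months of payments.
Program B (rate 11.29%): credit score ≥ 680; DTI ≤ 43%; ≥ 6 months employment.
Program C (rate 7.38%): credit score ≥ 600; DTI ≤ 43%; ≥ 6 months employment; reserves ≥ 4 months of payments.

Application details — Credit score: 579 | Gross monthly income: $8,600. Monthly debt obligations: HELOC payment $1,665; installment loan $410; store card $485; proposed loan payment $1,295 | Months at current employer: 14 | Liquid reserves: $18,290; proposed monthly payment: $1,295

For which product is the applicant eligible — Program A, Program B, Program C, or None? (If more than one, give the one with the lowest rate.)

None

Total debts = (1,665 + 410 + 485 + 1,295) = 3,855; DTI = 3,855/8,600 = 44.8%.
Reserves = 18,290/1,295 = 14.1 months.
Program A: score 579 < 660; DTI 44.8% > 43%; employment 14 < 18 mo; reserves 14.1 ≥ 4 mo → does not qualify.
Program B: score 579 < 680; DTI 44.8% > 43%; employment 14 ≥ 6 mo → does not qualify.
Program C: score 579 < 600; DTI 44.8% > 43%; employment 14 ≥ 6 mo; reserves 14.1 ≥ 4 mo → does not qualify.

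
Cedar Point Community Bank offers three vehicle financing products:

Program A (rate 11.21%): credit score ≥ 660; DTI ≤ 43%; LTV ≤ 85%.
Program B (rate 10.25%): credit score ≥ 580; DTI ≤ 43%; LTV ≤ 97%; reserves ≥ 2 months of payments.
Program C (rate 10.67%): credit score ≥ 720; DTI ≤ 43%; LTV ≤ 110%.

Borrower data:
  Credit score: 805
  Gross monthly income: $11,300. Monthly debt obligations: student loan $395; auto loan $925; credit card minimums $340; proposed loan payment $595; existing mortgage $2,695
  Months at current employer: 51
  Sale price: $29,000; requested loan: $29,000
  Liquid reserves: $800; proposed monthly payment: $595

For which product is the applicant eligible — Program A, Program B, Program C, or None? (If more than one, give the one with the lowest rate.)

Total debts = (395 + 925 + 340 + 595 + 2,695) = 4,950; DTI = 4,950/11,300 = 43.8%.
LTV = 29,000/29,000 = 100%.
Reserves = 800/595 = 1.3 months.
Program A: score 805 ≥ 660; DTI 43.8% > 43%; LTV 100% > 85% → does not qualify.
Program B: score 805 ≥ 580; DTI 43.8% > 43%; LTV 100% > 97%; reserves 1.3 < 2 mo → does not qualify.
Program C: score 805 ≥ 720; DTI 43.8% > 43%; LTV 100% ≤ 110% → does not qualify.

None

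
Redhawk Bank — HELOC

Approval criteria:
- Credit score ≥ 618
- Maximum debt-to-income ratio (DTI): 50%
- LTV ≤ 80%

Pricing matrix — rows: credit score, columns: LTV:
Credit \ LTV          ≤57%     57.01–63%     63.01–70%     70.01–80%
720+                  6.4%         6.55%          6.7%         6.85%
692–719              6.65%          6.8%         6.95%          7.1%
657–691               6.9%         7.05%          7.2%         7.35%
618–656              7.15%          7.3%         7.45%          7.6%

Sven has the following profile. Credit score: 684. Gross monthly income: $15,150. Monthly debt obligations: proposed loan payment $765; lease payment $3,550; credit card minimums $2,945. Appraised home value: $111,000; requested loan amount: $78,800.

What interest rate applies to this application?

Credit score 684 ≥ 618; Total monthly debts = (765 + 3,550 + 2,945) = 7,260. DTI = 7,260/15,150 = 47.9% ≤ 50%
Loan-to-value = 78,800/111,000 = 71% — pass (80% max)
Credit 684 → row 657–691; LTV 71% → column 70.01–80%. Grid cell → 7.35%.

7.35%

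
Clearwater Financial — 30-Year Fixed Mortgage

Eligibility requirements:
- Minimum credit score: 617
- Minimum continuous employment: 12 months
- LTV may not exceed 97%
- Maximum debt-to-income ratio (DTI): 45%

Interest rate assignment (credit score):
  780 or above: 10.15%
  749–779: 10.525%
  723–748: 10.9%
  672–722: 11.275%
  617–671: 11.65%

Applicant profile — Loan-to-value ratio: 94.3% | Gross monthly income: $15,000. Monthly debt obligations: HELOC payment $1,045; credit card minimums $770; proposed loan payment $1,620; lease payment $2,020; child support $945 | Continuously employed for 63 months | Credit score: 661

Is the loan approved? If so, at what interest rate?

Credit score 661 ≥ 617 (meets minimum)
Employment 63 ≥ 12 months
LTV 94.3% — within 97%
Total monthly debts = (1,045 + 770 + 1,620 + 2,020 + 945) = 6,400. DTI = 6,400/15,000 = 42.7% ≤ 45%
All requirements met. Score 661 falls in the 617–671 tier → 11.65%.

Approved at 11.65%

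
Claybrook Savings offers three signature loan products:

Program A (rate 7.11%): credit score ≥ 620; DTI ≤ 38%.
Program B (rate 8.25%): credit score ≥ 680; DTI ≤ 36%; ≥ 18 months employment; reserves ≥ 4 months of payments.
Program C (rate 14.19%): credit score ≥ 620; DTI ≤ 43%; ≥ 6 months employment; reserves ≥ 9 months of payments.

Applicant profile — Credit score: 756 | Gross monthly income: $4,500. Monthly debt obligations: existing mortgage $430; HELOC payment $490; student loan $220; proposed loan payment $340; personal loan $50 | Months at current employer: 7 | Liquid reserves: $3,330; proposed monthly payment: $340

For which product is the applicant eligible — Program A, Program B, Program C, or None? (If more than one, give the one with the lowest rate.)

Total debts = (430 + 490 + 220 + 340 + 50) = 1,530; DTI = 1,530/4,500 = 34%.
Reserves = 3,330/340 = 9.8 months.
Program A: score 756 ≥ 620; DTI 34% ≤ 38% → qualifies.
Program B: score 756 ≥ 680; DTI 34% ≤ 36%; employment 7 < 18 mo; reserves 9.8 ≥ 4 mo → does not qualify.
Program C: score 756 ≥ 620; DTI 34% ≤ 43%; employment 7 ≥ 6 mo; reserves 9.8 ≥ 9 mo → qualifies.
Qualifying: Program A, Program C. Lowest rate is 7.11% → Program A.

Program A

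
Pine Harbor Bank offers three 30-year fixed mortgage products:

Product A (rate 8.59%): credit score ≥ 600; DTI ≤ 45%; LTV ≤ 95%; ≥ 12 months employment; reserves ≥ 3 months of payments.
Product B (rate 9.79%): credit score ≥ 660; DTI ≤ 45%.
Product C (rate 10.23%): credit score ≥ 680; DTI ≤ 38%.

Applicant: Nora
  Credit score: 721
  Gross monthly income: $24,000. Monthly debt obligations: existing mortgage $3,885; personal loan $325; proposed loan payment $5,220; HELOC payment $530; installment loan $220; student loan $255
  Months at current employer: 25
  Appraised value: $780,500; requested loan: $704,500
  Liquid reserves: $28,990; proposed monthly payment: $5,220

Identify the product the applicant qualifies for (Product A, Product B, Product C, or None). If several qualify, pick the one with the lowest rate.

Product A

Total debts = (3,885 + 325 + 5,220 + 530 + 220 + 255) = 10,435; DTI = 10,435/24,000 = 43.5%.
LTV = 704,500/780,500 = 90.3%.
Reserves = 28,990/5,220 = 5.6 months.
Product A: score 721 ≥ 600; DTI 43.5% ≤ 45%; LTV 90.3% ≤ 95%; employment 25 ≥ 12 mo; reserves 5.6 ≥ 3 mo → qualifies.
Product B: score 721 ≥ 660; DTI 43.5% ≤ 45% → qualifies.
Product C: score 721 ≥ 680; DTI 43.5% > 38% → does not qualify.
Qualifying: Product A, Product B. Lowest rate is 8.59% → Product A.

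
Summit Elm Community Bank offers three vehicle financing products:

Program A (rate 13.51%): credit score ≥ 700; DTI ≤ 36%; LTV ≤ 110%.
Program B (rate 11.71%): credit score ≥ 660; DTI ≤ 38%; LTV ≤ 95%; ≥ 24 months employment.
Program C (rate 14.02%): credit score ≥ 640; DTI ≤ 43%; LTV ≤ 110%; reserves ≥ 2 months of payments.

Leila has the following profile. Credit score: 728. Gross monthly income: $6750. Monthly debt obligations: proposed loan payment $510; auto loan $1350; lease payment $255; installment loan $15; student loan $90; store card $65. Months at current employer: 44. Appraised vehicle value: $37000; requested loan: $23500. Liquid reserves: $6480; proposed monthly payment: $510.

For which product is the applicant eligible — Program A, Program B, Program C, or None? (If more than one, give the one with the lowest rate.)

Program B

Total debts = (510 + 1,350 + 255 + 15 + 90 + 65) = 2,285; DTI = 2,285/6,750 = 33.9%.
LTV = 23,500/37,000 = 63.5%.
Reserves = 6,480/510 = 12.7 months.
Program A: score 728 ≥ 700; DTI 33.9% ≤ 36%; LTV 63.5% ≤ 110% → qualifies.
Program B: score 728 ≥ 660; DTI 33.9% ≤ 38%; LTV 63.5% ≤ 95%; employment 44 ≥ 24 mo → qualifies.
Program C: score 728 ≥ 640; DTI 33.9% ≤ 43%; LTV 63.5% ≤ 110%; reserves 12.7 ≥ 2 mo → qualifies.
Qualifying: Program A, Program B, Program C. Lowest rate is 11.71% → Program B.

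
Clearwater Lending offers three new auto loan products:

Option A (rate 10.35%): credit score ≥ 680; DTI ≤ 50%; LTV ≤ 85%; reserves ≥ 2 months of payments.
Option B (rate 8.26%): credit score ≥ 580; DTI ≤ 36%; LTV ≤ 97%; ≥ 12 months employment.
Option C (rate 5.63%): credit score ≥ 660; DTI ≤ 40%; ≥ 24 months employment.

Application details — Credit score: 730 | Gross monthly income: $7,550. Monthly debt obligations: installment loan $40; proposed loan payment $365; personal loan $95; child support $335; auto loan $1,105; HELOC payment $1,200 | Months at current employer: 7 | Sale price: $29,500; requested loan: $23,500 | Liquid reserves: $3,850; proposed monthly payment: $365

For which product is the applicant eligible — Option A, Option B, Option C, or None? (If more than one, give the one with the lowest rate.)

Option A

Total debts = (40 + 365 + 95 + 335 + 1,105 + 1,200) = 3,140; DTI = 3,140/7,550 = 41.6%.
LTV = 23,500/29,500 = 79.7%.
Reserves = 3,850/365 = 10.5 months.
Option A: score 730 ≥ 680; DTI 41.6% ≤ 50%; LTV 79.7% ≤ 85%; reserves 10.5 ≥ 2 mo → qualifies.
Option B: score 730 ≥ 580; DTI 41.6% > 36%; LTV 79.7% ≤ 97%; employment 7 < 12 mo → does not qualify.
Option C: score 730 ≥ 660; DTI 41.6% > 40%; employment 7 < 24 mo → does not qualify.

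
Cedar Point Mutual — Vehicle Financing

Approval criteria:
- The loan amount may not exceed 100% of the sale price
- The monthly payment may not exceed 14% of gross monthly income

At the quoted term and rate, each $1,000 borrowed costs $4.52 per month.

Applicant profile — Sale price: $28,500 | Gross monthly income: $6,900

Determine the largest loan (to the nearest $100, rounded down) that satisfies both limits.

$28,500

Payment cap: 14% × $6,900 = $966/month.
At $4.52 per $1,000, that supports 966/4.52 × 1,000 ≈ $213,716 → $213,700.
LTV cap: 100% × $28,500 = $28,500 → $28,500.
Binding constraint: loan-to-value.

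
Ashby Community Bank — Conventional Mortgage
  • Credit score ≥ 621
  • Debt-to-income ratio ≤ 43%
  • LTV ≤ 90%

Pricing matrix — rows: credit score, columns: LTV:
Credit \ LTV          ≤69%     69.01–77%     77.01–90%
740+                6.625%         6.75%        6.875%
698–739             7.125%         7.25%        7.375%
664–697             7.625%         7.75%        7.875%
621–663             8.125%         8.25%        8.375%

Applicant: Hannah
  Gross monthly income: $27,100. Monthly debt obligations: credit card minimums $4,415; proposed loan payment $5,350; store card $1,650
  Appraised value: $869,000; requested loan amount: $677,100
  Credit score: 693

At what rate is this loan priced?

7.875%

Credit score 693 ≥ 621; Total monthly debts = (4,415 + 5,350 + 1,650) = 11,415. DTI: 11,415 ÷ 27,100 = 42.1%, within the 43% cap
LTV = 677,100/869,000 = 77.9% ≤ 90%
Score 693 is in the 664–697 band; LTV 77.9% is in the 77.01–90% band → 7.875%.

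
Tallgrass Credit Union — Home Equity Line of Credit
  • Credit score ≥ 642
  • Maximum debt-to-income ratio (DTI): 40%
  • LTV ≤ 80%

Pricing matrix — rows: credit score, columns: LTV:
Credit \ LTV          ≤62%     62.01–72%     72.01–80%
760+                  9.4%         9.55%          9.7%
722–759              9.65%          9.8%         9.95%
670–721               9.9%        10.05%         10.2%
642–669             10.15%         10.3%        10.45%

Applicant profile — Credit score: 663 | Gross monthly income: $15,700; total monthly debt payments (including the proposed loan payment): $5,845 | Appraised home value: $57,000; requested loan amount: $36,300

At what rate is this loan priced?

Credit score 663 ≥ 642; DTI = 5,845/15,700 = 37.2% ≤ 40%
LTV: 36,300 ÷ 57,000 = 63.7%, within 80% cap
Credit 663 → row 642–669; LTV 63.7% → column 62.01–72%. Grid cell → 10.3%.

10.3%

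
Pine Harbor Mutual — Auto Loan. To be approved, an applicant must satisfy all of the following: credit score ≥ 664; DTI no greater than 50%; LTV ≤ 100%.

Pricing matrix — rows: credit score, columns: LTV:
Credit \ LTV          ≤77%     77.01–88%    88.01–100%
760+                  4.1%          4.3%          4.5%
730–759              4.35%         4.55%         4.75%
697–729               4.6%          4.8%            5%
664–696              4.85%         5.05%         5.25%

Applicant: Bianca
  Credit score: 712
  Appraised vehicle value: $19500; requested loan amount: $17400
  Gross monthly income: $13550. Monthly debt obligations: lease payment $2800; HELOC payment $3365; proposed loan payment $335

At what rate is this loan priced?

5%

Credit score 712 ≥ 664; Total monthly debts = (2,800 + 3,365 + 335) = 6,500. Debt-to-income = 6,500/13,550 = 48% — meets 50% limit
LTV: 17,400 ÷ 19,500 = 89.2%, within 100% cap
Row: 712 falls in 697–729. Column: 89.2% falls in 88.01–100%. Rate = 5%.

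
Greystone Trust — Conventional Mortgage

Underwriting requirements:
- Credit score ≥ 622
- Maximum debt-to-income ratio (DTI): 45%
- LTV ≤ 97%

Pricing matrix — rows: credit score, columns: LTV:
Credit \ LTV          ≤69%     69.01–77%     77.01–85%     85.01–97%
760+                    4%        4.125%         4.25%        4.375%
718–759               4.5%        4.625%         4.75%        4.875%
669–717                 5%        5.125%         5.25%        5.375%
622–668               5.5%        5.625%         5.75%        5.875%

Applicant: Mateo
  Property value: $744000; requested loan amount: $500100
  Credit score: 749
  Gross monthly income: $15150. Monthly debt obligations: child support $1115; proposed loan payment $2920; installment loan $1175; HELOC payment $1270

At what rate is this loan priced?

4.5%

Credit score 749 ≥ 622; Total monthly debts = (1,115 + 2,920 + 1,175 + 1,270) = 6,480. DTI: 6,480 ÷ 15,150 = 42.8%, within the 45% cap
LTV: 500,100 ÷ 744,000 = 67.2%, within 97% cap
Credit 749 → row 718–759; LTV 67.2% → column ≤69%. Grid cell → 4.5%.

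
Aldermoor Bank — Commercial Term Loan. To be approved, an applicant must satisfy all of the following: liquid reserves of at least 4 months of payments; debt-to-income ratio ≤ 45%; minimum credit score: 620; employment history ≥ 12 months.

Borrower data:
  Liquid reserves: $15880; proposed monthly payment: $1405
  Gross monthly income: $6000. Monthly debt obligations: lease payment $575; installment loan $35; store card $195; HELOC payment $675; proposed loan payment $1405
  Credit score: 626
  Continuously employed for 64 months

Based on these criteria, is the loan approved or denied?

Reserves = 15,880/1,405 = 11.3 months ≥ 4
Total monthly debts = (575 + 35 + 195 + 675 + 1,405) = 2,885. DTI = 2,885/6,000 = 48.1% > 45%
Credit score 626 ≥ 620 (meets)
Employment 64 ≥ 12 months
Fails on DTI.

Denied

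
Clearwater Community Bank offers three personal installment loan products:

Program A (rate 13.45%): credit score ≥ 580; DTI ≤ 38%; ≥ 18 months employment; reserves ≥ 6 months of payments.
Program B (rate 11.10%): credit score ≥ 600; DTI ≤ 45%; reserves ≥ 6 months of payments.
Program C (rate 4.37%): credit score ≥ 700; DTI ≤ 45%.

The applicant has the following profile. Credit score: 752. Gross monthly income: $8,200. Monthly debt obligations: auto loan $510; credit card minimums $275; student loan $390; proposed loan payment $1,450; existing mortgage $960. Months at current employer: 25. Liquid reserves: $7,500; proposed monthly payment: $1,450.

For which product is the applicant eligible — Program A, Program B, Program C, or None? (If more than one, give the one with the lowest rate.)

Program C

Total debts = (510 + 275 + 390 + 1,450 + 960) = 3,585; DTI = 3,585/8,200 = 43.7%.
Reserves = 7,500/1,450 = 5.2 months.
Program A: score 752 ≥ 580; DTI 43.7% > 38%; employment 25 ≥ 18 mo; reserves 5.2 < 6 mo → does not qualify.
Program B: score 752 ≥ 600; DTI 43.7% ≤ 45%; reserves 5.2 < 6 mo → does not qualify.
Program C: score 752 ≥ 700; DTI 43.7% ≤ 45% → qualifies.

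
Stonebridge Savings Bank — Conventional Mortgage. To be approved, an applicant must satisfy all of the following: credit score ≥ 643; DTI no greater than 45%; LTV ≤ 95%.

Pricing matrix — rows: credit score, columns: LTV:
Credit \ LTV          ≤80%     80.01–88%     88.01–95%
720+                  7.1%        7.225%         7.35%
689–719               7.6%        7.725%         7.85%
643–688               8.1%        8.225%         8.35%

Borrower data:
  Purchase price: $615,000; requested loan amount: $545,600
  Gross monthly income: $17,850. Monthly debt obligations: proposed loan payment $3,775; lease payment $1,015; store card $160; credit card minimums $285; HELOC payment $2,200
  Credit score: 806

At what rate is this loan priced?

Credit score 806 ≥ 643; Total monthly debts = (3,775 + 1,015 + 160 + 285 + 2,200) = 7,435. DTI: 7,435 ÷ 17,850 = 41.7%, within the 45% cap
LTV: 545,600 ÷ 615,000 = 88.7%, within 95% cap
Credit 806 → row 720+; LTV 88.7% → column 88.01–95%. Grid cell → 7.35%.

7.35%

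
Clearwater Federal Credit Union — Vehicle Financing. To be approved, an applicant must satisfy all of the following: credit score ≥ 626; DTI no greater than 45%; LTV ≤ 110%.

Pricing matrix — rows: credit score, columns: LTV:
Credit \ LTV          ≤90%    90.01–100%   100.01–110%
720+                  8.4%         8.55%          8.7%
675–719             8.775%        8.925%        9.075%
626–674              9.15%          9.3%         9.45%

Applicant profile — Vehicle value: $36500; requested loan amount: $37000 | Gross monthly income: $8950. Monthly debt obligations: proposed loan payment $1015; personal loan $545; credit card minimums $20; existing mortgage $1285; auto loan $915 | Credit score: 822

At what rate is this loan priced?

Credit score 822 ≥ 626; Total monthly debts = (1,015 + 545 + 20 + 1,285 + 915) = 3,780. Debt-to-income = 3,780/8,950 = 42.2% — meets 45% limit
Loan-to-value = 37,000/36,500 = 101.4% — pass (110% max)
Credit 822 → row 720+; LTV 101.4% → column 100.01–110%. Grid cell → 8.7%.

8.7%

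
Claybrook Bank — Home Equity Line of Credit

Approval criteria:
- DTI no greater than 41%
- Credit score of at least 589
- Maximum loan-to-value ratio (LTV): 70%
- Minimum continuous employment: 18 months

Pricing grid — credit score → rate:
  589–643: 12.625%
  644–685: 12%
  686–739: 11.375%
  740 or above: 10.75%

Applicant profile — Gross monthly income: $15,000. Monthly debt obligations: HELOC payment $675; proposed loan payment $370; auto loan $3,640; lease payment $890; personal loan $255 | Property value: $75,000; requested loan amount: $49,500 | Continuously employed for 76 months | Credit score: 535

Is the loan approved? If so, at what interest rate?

Credit score 535 < 589 (below minimum)
Loan-to-value = 49,500/75,000 = 66% — pass (70% max)
Total monthly debts = (675 + 370 + 3,640 + 890 + 255) = 5,830. Debt-to-income = 5,830/15,000 = 38.9% — meets 41% limit
Employment 76 ≥ 18 months
Not all requirements met → denied.

Denied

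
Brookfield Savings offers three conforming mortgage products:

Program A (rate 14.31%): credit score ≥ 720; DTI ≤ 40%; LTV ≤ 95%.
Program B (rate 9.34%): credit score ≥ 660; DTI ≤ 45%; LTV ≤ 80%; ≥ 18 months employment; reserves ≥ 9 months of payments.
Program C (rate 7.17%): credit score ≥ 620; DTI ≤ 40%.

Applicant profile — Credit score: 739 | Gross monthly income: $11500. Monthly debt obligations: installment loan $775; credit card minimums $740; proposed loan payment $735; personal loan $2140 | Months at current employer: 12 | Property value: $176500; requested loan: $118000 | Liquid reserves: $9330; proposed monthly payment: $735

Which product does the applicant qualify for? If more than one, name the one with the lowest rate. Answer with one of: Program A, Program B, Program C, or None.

Total debts = (775 + 740 + 735 + 2,140) = 4,390; DTI = 4,390/11,500 = 38.2%.
LTV = 118,000/176,500 = 66.9%.
Reserves = 9,330/735 = 12.7 months.
Program A: score 739 ≥ 720; DTI 38.2% ≤ 40%; LTV 66.9% ≤ 95% → qualifies.
Program B: score 739 ≥ 660; DTI 38.2% ≤ 45%; LTV 66.9% ≤ 80%; employment 12 < 18 mo; reserves 12.7 ≥ 9 mo → does not qualify.
Program C: score 739 ≥ 620; DTI 38.2% ≤ 40% → qualifies.
Qualifying: Program A, Program C. Lowest rate is 7.17% → Program C.

Program C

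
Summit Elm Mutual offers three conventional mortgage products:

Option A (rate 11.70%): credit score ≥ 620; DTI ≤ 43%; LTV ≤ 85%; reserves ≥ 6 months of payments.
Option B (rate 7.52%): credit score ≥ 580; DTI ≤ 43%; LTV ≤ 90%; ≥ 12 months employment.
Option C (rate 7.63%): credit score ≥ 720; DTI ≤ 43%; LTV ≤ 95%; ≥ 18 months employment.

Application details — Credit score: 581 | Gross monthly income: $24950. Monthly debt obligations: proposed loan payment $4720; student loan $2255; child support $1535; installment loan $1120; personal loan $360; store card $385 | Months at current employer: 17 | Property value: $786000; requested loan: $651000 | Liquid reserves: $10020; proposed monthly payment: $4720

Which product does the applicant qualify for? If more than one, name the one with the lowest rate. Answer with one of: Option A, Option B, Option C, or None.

Option B

Total debts = (4,720 + 2,255 + 1,535 + 1,120 + 360 + 385) = 10,375; DTI = 10,375/24,950 = 41.6%.
LTV = 651,000/786,000 = 82.8%.
Reserves = 10,020/4,720 = 2.1 months.
Option A: score 581 < 620; DTI 41.6% ≤ 43%; LTV 82.8% ≤ 85%; reserves 2.1 < 6 mo → does not qualify.
Option B: score 581 ≥ 580; DTI 41.6% ≤ 43%; LTV 82.8% ≤ 90%; employment 17 ≥ 12 mo → qualifies.
Option C: score 581 < 720; DTI 41.6% ≤ 43%; LTV 82.8% ≤ 95%; employment 17 < 18 mo → does not qualify.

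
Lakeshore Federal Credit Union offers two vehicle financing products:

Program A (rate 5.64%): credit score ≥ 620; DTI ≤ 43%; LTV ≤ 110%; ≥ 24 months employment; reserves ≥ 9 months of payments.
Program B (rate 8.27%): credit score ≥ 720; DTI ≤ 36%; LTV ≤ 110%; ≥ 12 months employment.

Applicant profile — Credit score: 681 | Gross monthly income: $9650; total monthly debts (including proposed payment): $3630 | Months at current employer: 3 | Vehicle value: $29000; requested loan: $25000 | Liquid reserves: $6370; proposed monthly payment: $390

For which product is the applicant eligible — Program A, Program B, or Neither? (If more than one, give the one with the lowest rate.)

Neither

DTI = 3,630/9,650 = 37.6%.
LTV = 25,000/29,000 = 86.2%.
Reserves = 6,370/390 = 16.3 months.
Program A: score 681 ≥ 620; DTI 37.6% ≤ 43%; LTV 86.2% ≤ 110%; employment 3 < 24 mo; reserves 16.3 ≥ 9 mo → does not qualify.
Program B: score 681 < 720; DTI 37.6% > 36%; LTV 86.2% ≤ 110%; employment 3 < 12 mo → does not qualify.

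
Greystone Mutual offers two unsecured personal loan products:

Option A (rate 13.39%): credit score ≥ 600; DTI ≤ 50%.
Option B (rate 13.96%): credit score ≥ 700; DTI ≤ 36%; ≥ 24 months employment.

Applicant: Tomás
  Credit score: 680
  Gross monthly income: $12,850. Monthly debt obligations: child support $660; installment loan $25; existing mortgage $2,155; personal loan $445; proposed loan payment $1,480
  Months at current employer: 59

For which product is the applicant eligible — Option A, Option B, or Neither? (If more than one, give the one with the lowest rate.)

Total debts = (660 + 25 + 2,155 + 445 + 1,480) = 4,765; DTI = 4,765/12,850 = 37.1%.
Option A: score 680 ≥ 600; DTI 37.1% ≤ 50% → qualifies.
Option B: score 680 < 700; DTI 37.1% > 36%; employment 59 ≥ 24 mo → does not qualify.

Option A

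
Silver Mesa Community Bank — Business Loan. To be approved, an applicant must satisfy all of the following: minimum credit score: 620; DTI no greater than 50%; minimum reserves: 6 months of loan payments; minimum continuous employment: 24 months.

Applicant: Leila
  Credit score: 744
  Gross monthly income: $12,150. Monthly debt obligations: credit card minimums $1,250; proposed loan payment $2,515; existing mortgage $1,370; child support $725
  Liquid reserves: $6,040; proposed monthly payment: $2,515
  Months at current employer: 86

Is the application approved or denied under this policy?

Denied

Credit score 744 ≥ 620 (meets)
Total monthly debts = (1,250 + 2,515 + 1,370 + 725) = 5,860. DTI: 5,860 ÷ 12,150 = 48.2%, within the 50% cap
Reserves: 6,040 ÷ 2,515 = 2.4 months (below 6-month minimum)
Employment 86 ≥ 24 months
Fails on reserves.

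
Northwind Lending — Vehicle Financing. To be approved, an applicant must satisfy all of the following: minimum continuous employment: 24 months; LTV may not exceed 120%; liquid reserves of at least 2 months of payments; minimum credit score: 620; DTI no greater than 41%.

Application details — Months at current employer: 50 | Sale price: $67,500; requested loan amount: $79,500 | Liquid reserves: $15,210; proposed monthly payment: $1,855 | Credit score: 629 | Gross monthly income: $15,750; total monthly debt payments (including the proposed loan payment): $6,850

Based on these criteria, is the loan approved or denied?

Employment 50 ≥ 24 months
LTV: 79,500 ÷ 67,500 = 117.8%, within 120% cap
Reserves: 15,210 ÷ 1,855 = 8.2 months (meets 2-month minimum)
Credit score 629 ≥ 620 (meets)
DTI = 6,850/15,750 = 43.5% > 41%
Fails on DTI.

Denied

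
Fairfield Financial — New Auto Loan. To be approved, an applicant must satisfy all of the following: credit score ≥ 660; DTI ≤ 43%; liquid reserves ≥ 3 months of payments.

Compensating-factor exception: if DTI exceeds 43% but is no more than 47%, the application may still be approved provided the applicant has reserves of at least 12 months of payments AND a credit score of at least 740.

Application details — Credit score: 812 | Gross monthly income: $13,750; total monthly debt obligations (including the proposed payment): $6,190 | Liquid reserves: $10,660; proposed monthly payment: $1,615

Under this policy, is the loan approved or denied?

Credit score 812 ≥ 660 (meets base)
DTI: 6,190 ÷ 13,750 = 45%, over the 43% base limit.
Reserves: 10,660 ÷ 1,615 = 6.6 months (meets 3-month minimum)
45% falls in the override range (43%–47%), so the compensating-factor test applies.
Override check — reserves: 6.6 mo (short of 12); score: 812 (ok).
Override conditions not both satisfied; exception does not apply.

Denied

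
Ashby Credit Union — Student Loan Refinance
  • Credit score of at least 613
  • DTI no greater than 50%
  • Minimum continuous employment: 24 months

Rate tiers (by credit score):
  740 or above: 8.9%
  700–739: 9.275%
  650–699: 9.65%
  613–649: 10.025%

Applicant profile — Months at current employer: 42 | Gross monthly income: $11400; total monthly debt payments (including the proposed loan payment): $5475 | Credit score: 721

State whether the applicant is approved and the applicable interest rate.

Credit score 721 ≥ 613 (meets minimum)
Employment 42 ≥ 24 months
Debt-to-income = 5,475/11,400 = 48% — meets 50% limit
All requirements met. Score 721 falls in the 700–739 tier → 9.275%.

Approved at 9.275%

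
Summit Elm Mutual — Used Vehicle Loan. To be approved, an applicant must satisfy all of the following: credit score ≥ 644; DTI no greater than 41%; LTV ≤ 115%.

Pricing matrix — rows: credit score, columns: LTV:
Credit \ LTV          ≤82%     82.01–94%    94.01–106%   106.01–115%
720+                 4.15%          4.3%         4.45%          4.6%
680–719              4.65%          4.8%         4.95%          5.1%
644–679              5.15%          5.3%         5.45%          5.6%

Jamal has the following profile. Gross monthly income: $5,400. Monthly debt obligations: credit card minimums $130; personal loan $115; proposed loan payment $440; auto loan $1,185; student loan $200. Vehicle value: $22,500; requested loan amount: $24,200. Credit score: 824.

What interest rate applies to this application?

4.6%

Credit score 824 ≥ 644; Total monthly debts = (130 + 115 + 440 + 1,185 + 200) = 2,070. Debt-to-income = 2,070/5,400 = 38.3% — meets 41% limit
Loan-to-value = 24,200/22,500 = 107.6% — pass (115% max)
Score 824 is in the 720+ band; LTV 107.6% is in the 106.01–115% band → 4.6%.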